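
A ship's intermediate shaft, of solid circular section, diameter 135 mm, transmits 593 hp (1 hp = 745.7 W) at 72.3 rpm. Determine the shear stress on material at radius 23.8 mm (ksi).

ω = 2π·72.3/60 = 7.571 rad/s, so T = P/ω = 593×745.7 / 7.571 = 58410 N·m.
J = πd⁴/32 = π(0.135)⁴/32 = 3.261×10^-5 m⁴.
Shear stress varies linearly with radius: τ = T·r/J = 58410 × 0.0238 / 3.261×10^-5 = 4.263×10^7 Pa.

6.18 ksi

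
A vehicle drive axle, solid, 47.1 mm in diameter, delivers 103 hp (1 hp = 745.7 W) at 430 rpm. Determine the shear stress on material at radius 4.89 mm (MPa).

17.3 MPa

ω = 2π·430/60 = 45.03 rad/s, so T = P/ω = 103×745.7 / 45.03 = 1706 N·m.
J = πd⁴/32 = π(0.0471)⁴/32 = 4.832×10^-7 m⁴.
Shear stress varies linearly with radius: τ = T·r/J = 1706 × 0.00489 / 4.832×10^-7 = 1.726×10^7 Pa.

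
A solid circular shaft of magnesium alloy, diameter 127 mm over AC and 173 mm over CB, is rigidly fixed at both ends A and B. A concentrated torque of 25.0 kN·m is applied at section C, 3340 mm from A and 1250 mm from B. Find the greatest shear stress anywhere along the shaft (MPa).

22.2 MPa

Compatibility: T_A·a/J_AC = T_B·b/J_CB with T_A + T_B = T₀.
J_AC = 2.55×10^-5 m⁴, J_CB = 8.79×10^-5 m⁴, so T_A = T₀·(J_AC/a)/((J_AC/a)+(J_CB/b)) = 2451 N·m, T_B = 22550 N·m.
τ in each portion: τ_AC = 6.09×10^6 Pa, τ_CB = 2.22×10^7 Pa; maximum is in CB.
τ_max = T_CB·r/J = 22550·0.0865/8.79×10^-5 = 2.218×10^7 Pa.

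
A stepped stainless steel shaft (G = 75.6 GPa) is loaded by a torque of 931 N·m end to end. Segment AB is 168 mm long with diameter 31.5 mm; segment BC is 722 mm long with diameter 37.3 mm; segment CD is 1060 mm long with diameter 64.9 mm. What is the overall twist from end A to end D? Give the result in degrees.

J_AB = π(0.0315)⁴/32 = 9.67×10^-8 m⁴; J_BC = π(0.0373)⁴/32 = 1.90×10^-7 m⁴; J_CD = π(0.0649)⁴/32 = 1.74×10^-6 m⁴.
θ = (T/G)·Σ L_i/J_i = (931.0/75.6×10⁹)·(0.168/9.67×10^-8 + 0.722/1.90×10^-7 + 1.06/1.74×10^-6) = 0.07569 rad.

4.34°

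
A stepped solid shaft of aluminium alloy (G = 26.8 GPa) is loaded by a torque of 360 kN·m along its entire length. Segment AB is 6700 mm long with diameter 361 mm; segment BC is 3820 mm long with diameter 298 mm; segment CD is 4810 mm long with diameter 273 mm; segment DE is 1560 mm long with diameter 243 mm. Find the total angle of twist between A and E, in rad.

0.300 rad

J_AB = π(0.361)⁴/32 = 1.67×10^-3 m⁴; J_BC = π(0.298)⁴/32 = 7.74×10^-4 m⁴; J_CD = π(0.273)⁴/32 = 5.45×10^-4 m⁴; J_DE = π(0.243)⁴/32 = 3.42×10^-4 m⁴.
θ = (T/G)·Σ L_i/J_i = (360000/26.8×10⁹)·(6.70/1.67×10^-3 + 3.82/7.74×10^-4 + 4.81/5.45×10^-4 + 1.56/3.42×10^-4) = 0.3000 rad.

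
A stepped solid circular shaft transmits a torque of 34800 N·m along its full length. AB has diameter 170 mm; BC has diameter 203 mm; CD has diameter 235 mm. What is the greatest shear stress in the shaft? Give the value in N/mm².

36.1 N/mm²

Under the same torque, τ_max = 16T/(πd³) is largest where d is smallest — segment AB (d = 170 mm).
τ_max = 16·34800/(π·(0.170)³) = 3.607×10^7 Pa.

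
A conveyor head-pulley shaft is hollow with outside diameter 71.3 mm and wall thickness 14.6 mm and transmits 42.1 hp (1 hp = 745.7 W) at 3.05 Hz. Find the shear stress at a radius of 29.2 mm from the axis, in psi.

3110 psi

ω = 2π·3.05 = 19.16 rad/s, so T = P/ω = 42.1×745.7 / 19.16 = 1638 N·m.
J = π(d_o⁴ − d_i⁴)/32 = π(0.0713⁴ − 0.0421⁴)/32 = 2.229×10^-6 m⁴.
Shear stress varies linearly with radius: τ = T·r/J = 1638 × 0.0292 / 2.229×10^-6 = 2.146×10^7 Pa.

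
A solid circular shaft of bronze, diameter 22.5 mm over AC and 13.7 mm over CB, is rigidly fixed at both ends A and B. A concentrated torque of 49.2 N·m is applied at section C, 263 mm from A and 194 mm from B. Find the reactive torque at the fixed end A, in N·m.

Compatibility: T_A·a/J_AC = T_B·b/J_CB with T_A + T_B = T₀.
J_AC = 2.52×10^-8 m⁴, J_CB = 3.46×10^-9 m⁴, so T_A = T₀·(J_AC/a)/((J_AC/a)+(J_CB/b)) = 41.47 N·m, T_B = 7.728 N·m.

41.5 N·m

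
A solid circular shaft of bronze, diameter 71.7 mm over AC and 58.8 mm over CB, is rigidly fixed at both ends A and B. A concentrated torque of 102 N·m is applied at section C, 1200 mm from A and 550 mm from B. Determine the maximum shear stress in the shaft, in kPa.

Compatibility: T_A·a/J_AC = T_B·b/J_CB with T_A + T_B = T₀.
J_AC = 2.59×10^-6 m⁴, J_CB = 1.17×10^-6 m⁴, so T_A = T₀·(J_AC/a)/((J_AC/a)+(J_CB/b)) = 51.34 N·m, T_B = 50.66 N·m.
τ in each portion: τ_AC = 7.09×10^5 Pa, τ_CB = 1.27×10^6 Pa; maximum is in CB.
τ_max = T_CB·r/J = 50.66·0.0294/1.17×10^-6 = 1.269×10^6 Pa.

1270 kPa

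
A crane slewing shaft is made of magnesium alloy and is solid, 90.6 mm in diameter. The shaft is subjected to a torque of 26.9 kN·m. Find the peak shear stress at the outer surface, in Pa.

1.84e8 Pa

J = πd⁴/32 = π(0.0906)⁴/32 = 6.615×10^-6 m⁴.
τ_max = T·r/J = 26900 × 0.0453 / 6.615×10^-6 = 1.842×10^8 Pa.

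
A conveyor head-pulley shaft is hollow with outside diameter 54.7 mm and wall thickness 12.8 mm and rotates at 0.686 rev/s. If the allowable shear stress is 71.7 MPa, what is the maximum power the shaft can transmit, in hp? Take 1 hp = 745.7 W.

J = π(d_o⁴ − d_i⁴)/32 = π(0.0547⁴ − 0.0291⁴)/32 = 8.085×10^-7 m⁴.
T_max = τ_allow·J/r = 7.17×10^7 × 8.085×10^-7 / 0.0274 = 2120 N·m.
ω = 2π·0.686 = 4.310 rad/s, so P_max = T_max·ω = 9136 W.

12.3 hp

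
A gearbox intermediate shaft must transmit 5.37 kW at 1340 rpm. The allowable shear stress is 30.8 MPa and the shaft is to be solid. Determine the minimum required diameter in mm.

ω = 2π·1340/60 = 140.3 rad/s, so T = P/ω = 5.37×10³ / 140.3 = 38.27 N·m.
For a solid shaft τ_max = 16T/(πd³), so d = (16T/(π τ_allow))^(1/3) = (16·38.27/(π·3.08×10^7))^(1/3) = 0.01850 m.

18.5 mm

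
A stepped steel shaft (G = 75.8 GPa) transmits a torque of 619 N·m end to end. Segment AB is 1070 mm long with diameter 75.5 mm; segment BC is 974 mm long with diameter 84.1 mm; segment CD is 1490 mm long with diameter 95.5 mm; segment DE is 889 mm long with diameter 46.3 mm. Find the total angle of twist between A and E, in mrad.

J_AB = π(0.0755)⁴/32 = 3.19×10^-6 m⁴; J_BC = π(0.0841)⁴/32 = 4.91×10^-6 m⁴; J_CD = π(0.0955)⁴/32 = 8.17×10^-6 m⁴; J_DE = π(0.0463)⁴/32 = 4.51×10^-7 m⁴.
θ = (T/G)·Σ L_i/J_i = (619.0/75.8×10⁹)·(1.07/3.19×10^-6 + 0.974/4.91×10^-6 + 1.49/8.17×10^-6 + 0.889/4.51×10^-7) = 0.02194 rad.

21.9 mrad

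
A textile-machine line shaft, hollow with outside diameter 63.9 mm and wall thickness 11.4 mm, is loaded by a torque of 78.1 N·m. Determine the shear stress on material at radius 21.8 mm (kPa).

1250 kPa

J = π(d_o⁴ − d_i⁴)/32 = π(0.0639⁴ − 0.0411⁴)/32 = 1.357×10^-6 m⁴.
Shear stress varies linearly with radius: τ = T·r/J = 78.10 × 0.0218 / 1.357×10^-6 = 1.255×10^6 Pa.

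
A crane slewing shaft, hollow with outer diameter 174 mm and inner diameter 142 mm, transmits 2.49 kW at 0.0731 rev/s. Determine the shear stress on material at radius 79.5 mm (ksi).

1.25 ksi

ω = 2π·0.0731 = 0.4593 rad/s, so T = P/ω = 2.49×10³ / 0.4593 = 5421 N·m.
J = π(d_o⁴ − d_i⁴)/32 = π(0.174⁴ − 0.142⁴)/32 = 5.007×10^-5 m⁴.
Shear stress varies linearly with radius: τ = T·r/J = 5421 × 0.0795 / 5.007×10^-5 = 8.607×10^6 Pa.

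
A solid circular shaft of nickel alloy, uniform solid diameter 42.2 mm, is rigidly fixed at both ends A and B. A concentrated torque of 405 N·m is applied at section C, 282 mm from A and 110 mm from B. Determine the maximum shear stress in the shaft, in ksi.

With uniform GJ and both ends fixed, compatibility θ_AC = θ_CB gives T_A·a = T_B·b, together with T_A + T_B = T₀.
T_A = T₀·b/(a+b) = 405.0·110/392.0 = 113.6 N·m; T_B = 291.4 N·m.
τ in each portion: τ_AC = 7.70×10^6 Pa, τ_CB = 1.97×10^7 Pa; maximum is in CB.
τ_max = T_CB·r/J = 291.4·0.0211/3.11×10^-7 = 1.974×10^7 Pa.

2.86 ksi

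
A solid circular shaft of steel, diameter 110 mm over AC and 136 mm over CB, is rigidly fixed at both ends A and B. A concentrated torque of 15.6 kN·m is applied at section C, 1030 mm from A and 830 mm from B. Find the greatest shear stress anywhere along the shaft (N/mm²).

23.5 N/mm²

Compatibility: T_A·a/J_AC = T_B·b/J_CB with T_A + T_B = T₀.
J_AC = 1.44×10^-5 m⁴, J_CB = 3.36×10^-5 m⁴, so T_A = T₀·(J_AC/a)/((J_AC/a)+(J_CB/b)) = 4000 N·m, T_B = 11600 N·m.
τ in each portion: τ_AC = 1.53×10^7 Pa, τ_CB = 2.35×10^7 Pa; maximum is in CB.
τ_max = T_CB·r/J = 11600·0.0680/3.36×10^-5 = 2.349×10^7 Pa.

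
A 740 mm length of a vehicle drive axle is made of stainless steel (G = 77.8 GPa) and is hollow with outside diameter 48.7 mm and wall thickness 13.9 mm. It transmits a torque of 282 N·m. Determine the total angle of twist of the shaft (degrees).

J = π(d_o⁴ − d_i⁴)/32 = π(0.0487⁴ − 0.0209⁴)/32 = 5.335×10^-7 m⁴.
θ = T·L/(G·J) = 282.0 × 0.740 / (77.8×10⁹ × 5.335×10^-7) = 5.028×10^-3 rad.

0.288°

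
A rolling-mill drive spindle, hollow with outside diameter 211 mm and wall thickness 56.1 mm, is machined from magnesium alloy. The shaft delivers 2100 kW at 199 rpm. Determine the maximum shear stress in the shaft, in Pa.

ω = 2π·199/60 = 20.84 rad/s, so T = P/ω = 2100×10³ / 20.84 = 100800 N·m.
J = π(d_o⁴ − d_i⁴)/32 = π(0.211⁴ − 0.0988⁴)/32 = 1.852×10^-4 m⁴.
τ_max = T·r/J = 100800 × 0.105 / 1.852×10^-4 = 5.739×10^7 Pa.

5.74e7 Pa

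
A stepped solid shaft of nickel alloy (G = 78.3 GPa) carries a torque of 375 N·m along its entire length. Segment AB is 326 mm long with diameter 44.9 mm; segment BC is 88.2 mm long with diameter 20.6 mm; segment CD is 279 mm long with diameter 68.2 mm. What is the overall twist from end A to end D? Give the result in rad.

J_AB = π(0.0449)⁴/32 = 3.99×10^-7 m⁴; J_BC = π(0.0206)⁴/32 = 1.77×10^-8 m⁴; J_CD = π(0.0682)⁴/32 = 2.12×10^-6 m⁴.
θ = (T/G)·Σ L_i/J_i = (375.0/78.3×10⁹)·(0.326/3.99×10^-7 + 0.0882/1.77×10^-8 + 0.279/2.12×10^-6) = 0.02843 rad.

0.0284 rad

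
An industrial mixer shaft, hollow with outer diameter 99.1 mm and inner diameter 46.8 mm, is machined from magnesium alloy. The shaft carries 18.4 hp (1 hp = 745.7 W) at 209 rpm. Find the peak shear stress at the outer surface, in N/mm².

ω = 2π·209/60 = 21.89 rad/s, so T = P/ω = 18.4×745.7 / 21.89 = 626.9 N·m.
J = π(d_o⁴ − d_i⁴)/32 = π(0.0991⁴ − 0.0468⁴)/32 = 8.998×10^-6 m⁴.
τ_max = T·r/J = 626.9 × 0.0495 / 8.998×10^-6 = 3.452×10^6 Pa.

3.45 N/mm²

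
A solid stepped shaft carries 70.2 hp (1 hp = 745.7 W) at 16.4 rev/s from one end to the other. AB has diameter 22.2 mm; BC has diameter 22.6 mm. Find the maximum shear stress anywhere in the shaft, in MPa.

236 MPa

ω = 2π·16.4 = 103.0 rad/s, so T = P/ω = 70.2×745.7 / 103.0 = 508.0 N·m.
Under the same torque, τ_max = 16T/(πd³) is largest where d is smallest — segment AB (d = 22.2 mm).
τ_max = 16·508.0/(π·(0.0222)³) = 2.365×10^8 Pa.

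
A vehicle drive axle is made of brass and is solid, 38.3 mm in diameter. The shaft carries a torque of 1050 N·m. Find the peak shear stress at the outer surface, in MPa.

95.2 MPa

J = πd⁴/32 = π(0.0383)⁴/32 = 2.112×10^-7 m⁴.
τ_max = T·r/J = 1050 × 0.0191 / 2.112×10^-7 = 9.518×10^7 Pa.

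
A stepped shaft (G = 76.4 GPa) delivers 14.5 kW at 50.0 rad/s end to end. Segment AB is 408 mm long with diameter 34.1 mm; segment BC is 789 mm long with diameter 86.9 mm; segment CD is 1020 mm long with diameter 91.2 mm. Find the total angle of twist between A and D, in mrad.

ω = 50.0 rad/s, so T = P/ω = 14.5×10³ / 50.00 = 290.0 N·m.
J_AB = π(0.0341)⁴/32 = 1.33×10^-7 m⁴; J_BC = π(0.0869)⁴/32 = 5.60×10^-6 m⁴; J_CD = π(0.0912)⁴/32 = 6.79×10^-6 m⁴.
θ = (T/G)·Σ L_i/J_i = (290.0/76.4×10⁹)·(0.408/1.33×10^-7 + 0.789/5.60×10^-6 + 1.02/6.79×10^-6) = 0.01277 rad.

12.8 mrad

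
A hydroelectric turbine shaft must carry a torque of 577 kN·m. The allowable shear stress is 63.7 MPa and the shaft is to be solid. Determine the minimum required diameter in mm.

For a solid shaft τ_max = 16T/(πd³), so d = (16T/(π τ_allow))^(1/3) = (16·577000/(π·6.37×10^7))^(1/3) = 0.3586 m.

359 mm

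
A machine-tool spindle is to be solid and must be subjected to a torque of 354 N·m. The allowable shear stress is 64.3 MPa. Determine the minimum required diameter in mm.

30.4 mm

For a solid shaft τ_max = 16T/(πd³), so d = (16T/(π τ_allow))^(1/3) = (16·354.0/(π·6.43×10^7))^(1/3) = 0.03038 m.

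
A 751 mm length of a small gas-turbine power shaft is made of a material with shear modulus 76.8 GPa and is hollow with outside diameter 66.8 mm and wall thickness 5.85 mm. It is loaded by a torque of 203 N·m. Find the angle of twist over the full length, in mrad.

J = π(d_o⁴ − d_i⁴)/32 = π(0.0668⁴ − 0.0551⁴)/32 = 1.050×10^-6 m⁴.
θ = T·L/(G·J) = 203.0 × 0.751 / (76.8×10⁹ × 1.050×10^-6) = 1.891×10^-3 rad.

1.89 mrad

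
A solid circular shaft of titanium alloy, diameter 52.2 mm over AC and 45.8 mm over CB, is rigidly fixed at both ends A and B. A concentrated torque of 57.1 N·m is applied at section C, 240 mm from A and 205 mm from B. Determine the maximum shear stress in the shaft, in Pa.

1.24e6 Pa

Compatibility: T_A·a/J_AC = T_B·b/J_CB with T_A + T_B = T₀.
J_AC = 7.29×10^-7 m⁴, J_CB = 4.32×10^-7 m⁴, so T_A = T₀·(J_AC/a)/((J_AC/a)+(J_CB/b)) = 33.71 N·m, T_B = 23.39 N·m.
τ in each portion: τ_AC = 1.21×10^6 Pa, τ_CB = 1.24×10^6 Pa; maximum is in CB.
τ_max = T_CB·r/J = 23.39·0.0229/4.32×10^-7 = 1.240×10^6 Pa.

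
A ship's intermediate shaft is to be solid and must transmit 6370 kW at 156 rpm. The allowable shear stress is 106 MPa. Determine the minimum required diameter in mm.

ω = 2π·156/60 = 16.34 rad/s, so T = P/ω = 6370×10³ / 16.34 = 389900 N·m.
For a solid shaft τ_max = 16T/(πd³), so d = (16T/(π τ_allow))^(1/3) = (16·389900/(π·1.06×10^8))^(1/3) = 0.2656 m.

266 mm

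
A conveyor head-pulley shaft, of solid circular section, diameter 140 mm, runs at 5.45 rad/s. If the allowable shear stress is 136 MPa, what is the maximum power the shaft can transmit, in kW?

399 kW

J = πd⁴/32 = π(0.140)⁴/32 = 3.771×10^-5 m⁴.
T_max = τ_allow·J/r = 1.36×10^8 × 3.771×10^-5 / 0.0700 = 73270 N·m.
ω = 5.45 rad/s, so P_max = T_max·ω = 3.993×10^5 W.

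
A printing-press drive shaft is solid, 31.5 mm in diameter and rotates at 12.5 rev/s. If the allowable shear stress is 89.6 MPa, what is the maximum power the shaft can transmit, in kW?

J = πd⁴/32 = π(0.0315)⁴/32 = 9.666×10^-8 m⁴.
T_max = τ_allow·J/r = 8.96×10^7 × 9.666×10^-8 / 0.0158 = 549.9 N·m.
ω = 2π·12.5 = 78.54 rad/s, so P_max = T_max·ω = 4.319×10^4 W.

43.2 kW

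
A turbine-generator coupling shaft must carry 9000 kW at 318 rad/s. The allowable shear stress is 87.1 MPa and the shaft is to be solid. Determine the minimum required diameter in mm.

ω = 318 rad/s, so T = P/ω = 9000×10³ / 318.0 = 28300 N·m.
For a solid shaft τ_max = 16T/(πd³), so d = (16T/(π τ_allow))^(1/3) = (16·28300/(π·8.71×10^7))^(1/3) = 0.1183 m.

118 mm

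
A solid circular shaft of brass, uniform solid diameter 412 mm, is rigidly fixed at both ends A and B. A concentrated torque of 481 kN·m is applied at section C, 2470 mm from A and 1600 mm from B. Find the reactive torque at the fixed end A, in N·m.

189000 N·m

With uniform GJ and both ends fixed, compatibility θ_AC = θ_CB gives T_A·a = T_B·b, together with T_A + T_B = T₀.
T_A = T₀·b/(a+b) = 481000·1600/4070 = 189100 N·m; T_B = 291900 N·m.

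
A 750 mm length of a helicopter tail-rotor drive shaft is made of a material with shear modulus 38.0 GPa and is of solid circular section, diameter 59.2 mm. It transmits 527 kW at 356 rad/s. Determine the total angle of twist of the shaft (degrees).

ω = 356 rad/s, so T = P/ω = 527×10³ / 356.0 = 1480 N·m.
J = πd⁴/32 = π(0.0592)⁴/32 = 1.206×10^-6 m⁴.
θ = T·L/(G·J) = 1480 × 0.750 / (38.0×10⁹ × 1.206×10^-6) = 0.02423 rad.

1.39°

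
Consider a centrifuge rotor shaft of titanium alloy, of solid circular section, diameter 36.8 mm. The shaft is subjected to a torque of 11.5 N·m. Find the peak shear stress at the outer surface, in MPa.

J = πd⁴/32 = π(0.0368)⁴/32 = 1.800×10^-7 m⁴.
τ_max = T·r/J = 11.50 × 0.0184 / 1.800×10^-7 = 1.175×10^6 Pa.

1.18 MPa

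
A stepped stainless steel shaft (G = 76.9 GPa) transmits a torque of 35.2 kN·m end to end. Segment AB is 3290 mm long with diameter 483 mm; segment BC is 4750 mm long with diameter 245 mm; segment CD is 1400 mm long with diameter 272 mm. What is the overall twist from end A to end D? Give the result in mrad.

7.62 mrad

J_AB = π(0.483)⁴/32 = 5.34×10^-3 m⁴; J_BC = π(0.245)⁴/32 = 3.54×10^-4 m⁴; J_CD = π(0.272)⁴/32 = 5.37×10^-4 m⁴.
θ = (T/G)·Σ L_i/J_i = (35200/76.9×10⁹)·(3.29/5.34×10^-3 + 4.75/3.54×10^-4 + 1.40/5.37×10^-4) = 7.621×10^-3 rad.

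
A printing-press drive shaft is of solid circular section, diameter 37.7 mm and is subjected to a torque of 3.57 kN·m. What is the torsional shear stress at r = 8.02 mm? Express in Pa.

J = πd⁴/32 = π(0.0377)⁴/32 = 1.983×10^-7 m⁴.
Shear stress varies linearly with radius: τ = T·r/J = 3570 × 0.00802 / 1.983×10^-7 = 1.444×10^8 Pa.

1.44e8 Pa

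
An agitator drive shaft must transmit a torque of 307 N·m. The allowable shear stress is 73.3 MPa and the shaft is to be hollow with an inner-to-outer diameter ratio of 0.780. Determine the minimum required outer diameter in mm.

For a hollow shaft with d_i/d_o = 0.780: τ_max = 16T/(π d_o³ (1−k⁴)), so d_o = [16T/(π τ_allow (1−k⁴))]^(1/3) = [16·307.0/(π·7.33×10^7·0.6298)]^(1/3) = 0.03235 m.

32.4 mm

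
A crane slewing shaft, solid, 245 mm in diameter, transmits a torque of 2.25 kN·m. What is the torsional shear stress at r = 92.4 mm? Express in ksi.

J = πd⁴/32 = π(0.245)⁴/32 = 3.537×10^-4 m⁴.
Shear stress varies linearly with radius: τ = T·r/J = 2250 × 0.0924 / 3.537×10^-4 = 5.877×10^5 Pa.

0.0852 ksi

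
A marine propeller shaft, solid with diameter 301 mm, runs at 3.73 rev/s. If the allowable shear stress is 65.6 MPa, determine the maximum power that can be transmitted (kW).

8230 kW

J = πd⁴/32 = π(0.301)⁴/32 = 8.059×10^-4 m⁴.
T_max = τ_allow·J/r = 6.56×10^7 × 8.059×10^-4 / 0.150 = 351300 N·m.
ω = 2π·3.73 = 23.44 rad/s, so P_max = T_max·ω = 8.232×10^6 W.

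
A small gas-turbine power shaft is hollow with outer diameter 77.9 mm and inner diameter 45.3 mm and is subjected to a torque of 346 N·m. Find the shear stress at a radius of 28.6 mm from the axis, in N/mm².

J = π(d_o⁴ − d_i⁴)/32 = π(0.0779⁴ − 0.0453⁴)/32 = 3.202×10^-6 m⁴.
Shear stress varies linearly with radius: τ = T·r/J = 346.0 × 0.0286 / 3.202×10^-6 = 3.091×10^6 Pa.

3.09 N/mm²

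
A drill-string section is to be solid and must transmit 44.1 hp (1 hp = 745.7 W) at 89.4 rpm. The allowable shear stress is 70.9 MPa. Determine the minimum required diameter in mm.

ω = 2π·89.4/60 = 9.362 rad/s, so T = P/ω = 44.1×745.7 / 9.362 = 3513 N·m.
For a solid shaft τ_max = 16T/(πd³), so d = (16T/(π τ_allow))^(1/3) = (16·3513/(π·7.09×10^7))^(1/3) = 0.06319 m.

63.2 mm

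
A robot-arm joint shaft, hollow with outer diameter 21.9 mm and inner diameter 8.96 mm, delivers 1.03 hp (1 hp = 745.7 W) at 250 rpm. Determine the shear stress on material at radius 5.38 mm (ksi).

1.04 ksi

ω = 2π·250/60 = 26.18 rad/s, so T = P/ω = 1.03×745.7 / 26.18 = 29.34 N·m.
J = π(d_o⁴ − d_i⁴)/32 = π(0.0219⁴ − 0.00896⁴)/32 = 2.195×10^-8 m⁴.
Shear stress varies linearly with radius: τ = T·r/J = 29.34 × 0.00538 / 2.195×10^-8 = 7.191×10^6 Pa.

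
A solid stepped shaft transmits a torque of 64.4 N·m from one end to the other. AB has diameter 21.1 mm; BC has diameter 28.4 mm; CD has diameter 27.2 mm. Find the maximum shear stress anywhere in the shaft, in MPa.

Under the same torque, τ_max = 16T/(πd³) is largest where d is smallest — segment AB (d = 21.1 mm).
τ_max = 16·64.40/(π·(0.0211)³) = 3.491×10^7 Pa.

34.9 MPa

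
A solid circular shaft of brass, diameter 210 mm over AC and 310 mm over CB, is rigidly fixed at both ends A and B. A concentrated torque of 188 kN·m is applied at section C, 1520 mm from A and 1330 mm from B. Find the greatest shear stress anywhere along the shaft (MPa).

27.1 MPa

Compatibility: T_A·a/J_AC = T_B·b/J_CB with T_A + T_B = T₀.
J_AC = 1.91×10^-4 m⁴, J_CB = 9.07×10^-4 m⁴, so T_A = T₀·(J_AC/a)/((J_AC/a)+(J_CB/b)) = 29250 N·m, T_B = 158700 N·m.
τ in each portion: τ_AC = 1.61×10^7 Pa, τ_CB = 2.71×10^7 Pa; maximum is in CB.
τ_max = T_CB·r/J = 158700·0.155/9.07×10^-4 = 2.714×10^7 Pa.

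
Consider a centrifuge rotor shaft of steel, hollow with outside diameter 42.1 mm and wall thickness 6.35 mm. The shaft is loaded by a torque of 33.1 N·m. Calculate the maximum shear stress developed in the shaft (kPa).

2960 kPa

J = π(d_o⁴ − d_i⁴)/32 = π(0.0421⁴ − 0.0294⁴)/32 = 2.351×10^-7 m⁴.
τ_max = T·r/J = 33.10 × 0.0210 / 2.351×10^-7 = 2.964×10^6 Pa.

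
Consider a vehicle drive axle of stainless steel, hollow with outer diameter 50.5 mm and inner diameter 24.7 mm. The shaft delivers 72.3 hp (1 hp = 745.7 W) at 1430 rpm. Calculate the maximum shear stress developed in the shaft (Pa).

ω = 2π·1430/60 = 149.7 rad/s, so T = P/ω = 72.3×745.7 / 149.7 = 360.0 N·m.
J = π(d_o⁴ − d_i⁴)/32 = π(0.0505⁴ − 0.0247⁴)/32 = 6.020×10^-7 m⁴.
τ_max = T·r/J = 360.0 × 0.0253 / 6.020×10^-7 = 1.510×10^7 Pa.

1.51e7 Pa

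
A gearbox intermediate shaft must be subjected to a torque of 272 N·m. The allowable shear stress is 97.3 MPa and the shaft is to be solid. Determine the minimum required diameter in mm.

24.2 mm

For a solid shaft τ_max = 16T/(πd³), so d = (16T/(π τ_allow))^(1/3) = (16·272.0/(π·9.73×10^7))^(1/3) = 0.02424 m.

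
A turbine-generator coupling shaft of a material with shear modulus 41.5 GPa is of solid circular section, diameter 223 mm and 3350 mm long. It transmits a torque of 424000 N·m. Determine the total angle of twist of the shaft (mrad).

141 mrad

J = πd⁴/32 = π(0.223)⁴/32 = 2.428×10^-4 m⁴.
θ = T·L/(G·J) = 424000 × 3.35 / (41.5×10⁹ × 2.428×10^-4) = 0.1410 rad.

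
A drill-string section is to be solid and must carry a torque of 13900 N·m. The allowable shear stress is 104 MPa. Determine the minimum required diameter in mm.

For a solid shaft τ_max = 16T/(πd³), so d = (16T/(π τ_allow))^(1/3) = (16·13900/(π·1.04×10^8))^(1/3) = 0.08797 m.

88.0 mm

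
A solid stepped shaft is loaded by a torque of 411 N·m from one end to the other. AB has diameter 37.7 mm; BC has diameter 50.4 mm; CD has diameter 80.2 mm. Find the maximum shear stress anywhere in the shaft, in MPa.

Under the same torque, τ_max = 16T/(πd³) is largest where d is smallest — segment AB (d = 37.7 mm).
τ_max = 16·411.0/(π·(0.0377)³) = 3.907×10^7 Pa.

39.1 MPa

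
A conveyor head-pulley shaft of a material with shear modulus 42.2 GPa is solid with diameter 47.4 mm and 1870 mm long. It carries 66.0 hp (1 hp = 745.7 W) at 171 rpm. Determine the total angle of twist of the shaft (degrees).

ω = 2π·171/60 = 17.91 rad/s, so T = P/ω = 66.0×745.7 / 17.91 = 2748 N·m.
J = πd⁴/32 = π(0.0474)⁴/32 = 4.956×10^-7 m⁴.
θ = T·L/(G·J) = 2748 × 1.87 / (42.2×10⁹ × 4.956×10^-7) = 0.2458 rad.

14.1°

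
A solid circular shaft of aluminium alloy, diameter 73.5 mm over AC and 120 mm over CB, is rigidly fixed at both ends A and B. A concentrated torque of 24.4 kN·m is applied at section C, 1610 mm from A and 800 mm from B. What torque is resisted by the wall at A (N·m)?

Compatibility: T_A·a/J_AC = T_B·b/J_CB with T_A + T_B = T₀.
J_AC = 2.87×10^-6 m⁴, J_CB = 2.04×10^-5 m⁴, so T_A = T₀·(J_AC/a)/((J_AC/a)+(J_CB/b)) = 1595 N·m, T_B = 22810 N·m.

1590 N·m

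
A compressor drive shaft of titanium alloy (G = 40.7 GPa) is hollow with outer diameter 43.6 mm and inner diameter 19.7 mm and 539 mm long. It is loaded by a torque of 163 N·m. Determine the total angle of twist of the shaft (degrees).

J = π(d_o⁴ − d_i⁴)/32 = π(0.0436⁴ − 0.0197⁴)/32 = 3.400×10^-7 m⁴.
θ = T·L/(G·J) = 163.0 × 0.539 / (40.7×10⁹ × 3.400×10^-7) = 6.349×10^-3 rad.

0.364°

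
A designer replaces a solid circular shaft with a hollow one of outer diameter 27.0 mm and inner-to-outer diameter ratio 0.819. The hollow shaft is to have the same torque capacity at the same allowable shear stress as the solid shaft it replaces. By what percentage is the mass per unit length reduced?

51.0 %

Equal τ_max and T ⇒ the solid shaft needs d_s³ = d_o³(1−k⁴), so d_s = 27.0·(1−0.819⁴)^(1/3) = 22.12 mm.
Area ratio A_h/A_s = d_o²(1−k²)/d_s² = (1−k²)/(1−k⁴)^(2/3) = 0.4904.
Mass saving = 1 − 0.4904 = 51.0 %.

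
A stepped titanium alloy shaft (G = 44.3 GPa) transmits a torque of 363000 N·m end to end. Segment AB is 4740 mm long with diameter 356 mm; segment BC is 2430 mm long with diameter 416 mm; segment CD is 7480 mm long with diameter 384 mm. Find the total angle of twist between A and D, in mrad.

60.1 mrad

J_AB = π(0.356)⁴/32 = 1.58×10^-3 m⁴; J_BC = π(0.416)⁴/32 = 2.94×10^-3 m⁴; J_CD = π(0.384)⁴/32 = 2.13×10^-3 m⁴.
θ = (T/G)·Σ L_i/J_i = (363000/44.3×10⁹)·(4.74/1.58×10^-3 + 2.43/2.94×10^-3 + 7.48/2.13×10^-3) = 0.06012 rad.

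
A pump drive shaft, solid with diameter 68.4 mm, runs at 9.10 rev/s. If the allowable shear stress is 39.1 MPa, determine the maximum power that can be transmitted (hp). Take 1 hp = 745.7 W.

188 hp

J = πd⁴/32 = π(0.0684)⁴/32 = 2.149×10^-6 m⁴.
T_max = τ_allow·J/r = 3.91×10^7 × 2.149×10^-6 / 0.0342 = 2457 N·m.
ω = 2π·9.10 = 57.18 rad/s, so P_max = T_max·ω = 1.405×10^5 W.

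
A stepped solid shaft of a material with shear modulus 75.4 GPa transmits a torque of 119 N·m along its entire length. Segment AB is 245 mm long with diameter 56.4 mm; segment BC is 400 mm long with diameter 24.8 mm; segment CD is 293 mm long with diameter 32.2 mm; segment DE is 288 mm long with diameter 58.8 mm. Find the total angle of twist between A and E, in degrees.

J_AB = π(0.0564)⁴/32 = 9.93×10^-7 m⁴; J_BC = π(0.0248)⁴/32 = 3.71×10^-8 m⁴; J_CD = π(0.0322)⁴/32 = 1.06×10^-7 m⁴; J_DE = π(0.0588)⁴/32 = 1.17×10^-6 m⁴.
θ = (T/G)·Σ L_i/J_i = (119.0/75.4×10⁹)·(0.245/9.93×10^-7 + 0.400/3.71×10^-8 + 0.293/1.06×10^-7 + 0.288/1.17×10^-6) = 0.02216 rad.

1.27°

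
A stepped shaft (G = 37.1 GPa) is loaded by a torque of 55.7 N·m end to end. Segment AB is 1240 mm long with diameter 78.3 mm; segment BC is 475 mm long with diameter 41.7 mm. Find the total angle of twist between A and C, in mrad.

J_AB = π(0.0783)⁴/32 = 3.69×10^-6 m⁴; J_BC = π(0.0417)⁴/32 = 2.97×10^-7 m⁴.
θ = (T/G)·Σ L_i/J_i = (55.70/37.1×10⁹)·(1.24/3.69×10^-6 + 0.475/2.97×10^-7) = 2.907×10^-3 rad.

2.91 mrad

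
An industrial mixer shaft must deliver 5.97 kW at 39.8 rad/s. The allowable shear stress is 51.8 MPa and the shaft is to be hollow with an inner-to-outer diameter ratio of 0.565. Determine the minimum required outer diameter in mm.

ω = 39.8 rad/s, so T = P/ω = 5.97×10³ / 39.80 = 150.0 N·m.
For a hollow shaft with d_i/d_o = 0.565: τ_max = 16T/(π d_o³ (1−k⁴)), so d_o = [16T/(π τ_allow (1−k⁴))]^(1/3) = [16·150.0/(π·5.18×10^7·0.8981)]^(1/3) = 0.02542 m.

25.4 mm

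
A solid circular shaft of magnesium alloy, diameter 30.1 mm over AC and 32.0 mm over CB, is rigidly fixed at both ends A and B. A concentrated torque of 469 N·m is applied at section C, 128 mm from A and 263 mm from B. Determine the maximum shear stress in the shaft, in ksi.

7.83 ksi

Compatibility: T_A·a/J_AC = T_B·b/J_CB with T_A + T_B = T₀.
J_AC = 8.06×10^-8 m⁴, J_CB = 1.03×10^-7 m⁴, so T_A = T₀·(J_AC/a)/((J_AC/a)+(J_CB/b)) = 289.2 N·m, T_B = 179.8 N·m.
τ in each portion: τ_AC = 5.40×10^7 Pa, τ_CB = 2.79×10^7 Pa; maximum is in AC.
τ_max = T_AC·r/J = 289.2·0.0151/8.06×10^-8 = 5.401×10^7 Pa.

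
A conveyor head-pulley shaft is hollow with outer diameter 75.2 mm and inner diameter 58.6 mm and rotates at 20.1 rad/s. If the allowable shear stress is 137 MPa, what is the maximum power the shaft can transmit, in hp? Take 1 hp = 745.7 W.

195 hp

J = π(d_o⁴ − d_i⁴)/32 = π(0.0752⁴ − 0.0586⁴)/32 = 1.982×10^-6 m⁴.
T_max = τ_allow·J/r = 1.37×10^8 × 1.982×10^-6 / 0.0376 = 7221 N·m.
ω = 20.1 rad/s, so P_max = T_max·ω = 1.451×10^5 W.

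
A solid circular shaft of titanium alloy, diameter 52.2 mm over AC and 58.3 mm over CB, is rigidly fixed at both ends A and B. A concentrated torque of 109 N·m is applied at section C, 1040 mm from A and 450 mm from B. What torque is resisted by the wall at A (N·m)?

Compatibility: T_A·a/J_AC = T_B·b/J_CB with T_A + T_B = T₀.
J_AC = 7.29×10^-7 m⁴, J_CB = 1.13×10^-6 m⁴, so T_A = T₀·(J_AC/a)/((J_AC/a)+(J_CB/b)) = 23.72 N·m, T_B = 85.28 N·m.

23.7 N·m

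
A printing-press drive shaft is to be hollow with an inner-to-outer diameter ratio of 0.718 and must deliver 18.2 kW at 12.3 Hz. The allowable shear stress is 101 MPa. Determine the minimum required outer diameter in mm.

ω = 2π·12.3 = 77.28 rad/s, so T = P/ω = 18.2×10³ / 77.28 = 235.5 N·m.
For a hollow shaft with d_i/d_o = 0.718: τ_max = 16T/(π d_o³ (1−k⁴)), so d_o = [16T/(π τ_allow (1−k⁴))]^(1/3) = [16·235.5/(π·1.01×10^8·0.7342)]^(1/3) = 0.02529 m.

25.3 mm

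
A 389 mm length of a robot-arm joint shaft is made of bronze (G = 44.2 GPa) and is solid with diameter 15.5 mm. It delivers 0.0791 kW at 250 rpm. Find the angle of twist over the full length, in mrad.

4.69 mrad

ω = 2π·250/60 = 26.18 rad/s, so T = P/ω = 0.0791×10³ / 26.18 = 3.021 N·m.
J = πd⁴/32 = π(0.0155)⁴/32 = 5.667×10^-9 m⁴.
θ = T·L/(G·J) = 3.021 × 0.389 / (44.2×10⁹ × 5.667×10^-9) = 4.693×10^-3 rad.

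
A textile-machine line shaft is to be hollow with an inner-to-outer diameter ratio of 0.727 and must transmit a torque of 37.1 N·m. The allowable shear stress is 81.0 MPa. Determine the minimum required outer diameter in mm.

For a hollow shaft with d_i/d_o = 0.727: τ_max = 16T/(π d_o³ (1−k⁴)), so d_o = [16T/(π τ_allow (1−k⁴))]^(1/3) = [16·37.10/(π·8.10×10^7·0.7207)]^(1/3) = 0.01479 m.

14.8 mm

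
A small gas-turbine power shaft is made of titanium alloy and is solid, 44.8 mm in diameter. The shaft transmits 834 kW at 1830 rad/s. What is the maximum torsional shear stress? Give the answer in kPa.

ω = 1830 rad/s, so T = P/ω = 834×10³ / 1830 = 455.7 N·m.
J = πd⁴/32 = π(0.0448)⁴/32 = 3.955×10^-7 m⁴.
τ_max = T·r/J = 455.7 × 0.0224 / 3.955×10^-7 = 2.581×10^7 Pa.

25800 kPa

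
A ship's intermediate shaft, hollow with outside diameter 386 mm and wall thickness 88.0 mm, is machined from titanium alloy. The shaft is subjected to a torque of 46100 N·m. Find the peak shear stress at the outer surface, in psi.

649 psi

J = π(d_o⁴ − d_i⁴)/32 = π(0.386⁴ − 0.210⁴)/32 = 1.989×10^-3 m⁴.
τ_max = T·r/J = 46100 × 0.193 / 1.989×10^-3 = 4.474×10^6 Pa.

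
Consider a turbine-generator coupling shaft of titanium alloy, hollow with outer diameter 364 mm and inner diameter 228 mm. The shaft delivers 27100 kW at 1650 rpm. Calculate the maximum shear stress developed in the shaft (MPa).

ω = 2π·1650/60 = 172.8 rad/s, so T = P/ω = 27100×10³ / 172.8 = 156800 N·m.
J = π(d_o⁴ − d_i⁴)/32 = π(0.364⁴ − 0.228⁴)/32 = 1.458×10^-3 m⁴.
τ_max = T·r/J = 156800 × 0.182 / 1.458×10^-3 = 1.958×10^7 Pa.

19.6 MPa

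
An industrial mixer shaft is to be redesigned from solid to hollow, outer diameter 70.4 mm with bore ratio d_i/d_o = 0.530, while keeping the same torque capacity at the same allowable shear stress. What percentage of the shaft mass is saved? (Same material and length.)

24.0 %

Equal τ_max and T ⇒ the solid shaft needs d_s³ = d_o³(1−k⁴), so d_s = 70.4·(1−0.530⁴)^(1/3) = 68.50 mm.
Area ratio A_h/A_s = d_o²(1−k²)/d_s² = (1−k²)/(1−k⁴)^(2/3) = 0.7596.
Mass saving = 1 − 0.7596 = 24.0 %.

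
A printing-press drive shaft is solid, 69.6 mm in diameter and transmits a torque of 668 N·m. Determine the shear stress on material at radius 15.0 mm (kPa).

J = πd⁴/32 = π(0.0696)⁴/32 = 2.304×10^-6 m⁴.
Shear stress varies linearly with radius: τ = T·r/J = 668.0 × 0.0150 / 2.304×10^-6 = 4.349×10^6 Pa.

4350 kPa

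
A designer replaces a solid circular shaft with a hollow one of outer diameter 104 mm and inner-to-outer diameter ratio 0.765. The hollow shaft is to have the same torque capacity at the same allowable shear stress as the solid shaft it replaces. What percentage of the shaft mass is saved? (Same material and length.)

45.1 %

Equal τ_max and T ⇒ the solid shaft needs d_s³ = d_o³(1−k⁴), so d_s = 104·(1−0.765⁴)^(1/3) = 90.43 mm.
Area ratio A_h/A_s = d_o²(1−k²)/d_s² = (1−k²)/(1−k⁴)^(2/3) = 0.5485.
Mass saving = 1 − 0.5485 = 45.1 %.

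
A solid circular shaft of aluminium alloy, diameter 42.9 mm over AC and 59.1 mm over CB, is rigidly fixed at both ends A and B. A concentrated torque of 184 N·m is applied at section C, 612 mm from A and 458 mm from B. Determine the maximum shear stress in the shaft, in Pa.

Compatibility: T_A·a/J_AC = T_B·b/J_CB with T_A + T_B = T₀.
J_AC = 3.33×10^-7 m⁴, J_CB = 1.20×10^-6 m⁴, so T_A = T₀·(J_AC/a)/((J_AC/a)+(J_CB/b)) = 31.65 N·m, T_B = 152.3 N·m.
τ in each portion: τ_AC = 2.04×10^6 Pa, τ_CB = 3.76×10^6 Pa; maximum is in CB.
τ_max = T_CB·r/J = 152.3·0.0295/1.20×10^-6 = 3.759×10^6 Pa.

3.76e6 Pa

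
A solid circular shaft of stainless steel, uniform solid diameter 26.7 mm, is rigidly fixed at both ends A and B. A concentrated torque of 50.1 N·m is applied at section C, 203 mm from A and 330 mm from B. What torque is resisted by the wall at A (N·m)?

With uniform GJ and both ends fixed, compatibility θ_AC = θ_CB gives T_A·a = T_B·b, together with T_A + T_B = T₀.
T_A = T₀·b/(a+b) = 50.10·330/533.0 = 31.02 N·m; T_B = 19.08 N·m.

31.0 N·m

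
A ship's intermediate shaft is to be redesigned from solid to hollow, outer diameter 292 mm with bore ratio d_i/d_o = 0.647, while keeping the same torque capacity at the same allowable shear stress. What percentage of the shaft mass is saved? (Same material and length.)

Equal τ_max and T ⇒ the solid shaft needs d_s³ = d_o³(1−k⁴), so d_s = 292·(1−0.647⁴)^(1/3) = 273.8 mm.
Area ratio A_h/A_s = d_o²(1−k²)/d_s² = (1−k²)/(1−k⁴)^(2/3) = 0.6611.
Mass saving = 1 − 0.6611 = 33.9 %.

33.9 %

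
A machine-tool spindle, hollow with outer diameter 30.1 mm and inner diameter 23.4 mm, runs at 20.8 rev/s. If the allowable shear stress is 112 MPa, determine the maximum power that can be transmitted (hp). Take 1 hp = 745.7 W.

66.7 hp

J = π(d_o⁴ − d_i⁴)/32 = π(0.0301⁴ − 0.0234⁴)/32 = 5.115×10^-8 m⁴.
T_max = τ_allow·J/r = 1.12×10^8 × 5.115×10^-8 / 0.0151 = 380.7 N·m.
ω = 2π·20.8 = 130.7 rad/s, so P_max = T_max·ω = 4.975×10^4 W.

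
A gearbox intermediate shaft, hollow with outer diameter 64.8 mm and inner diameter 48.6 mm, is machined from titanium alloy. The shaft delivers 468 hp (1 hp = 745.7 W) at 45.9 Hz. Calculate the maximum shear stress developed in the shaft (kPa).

ω = 2π·45.9 = 288.4 rad/s, so T = P/ω = 468×745.7 / 288.4 = 1210 N·m.
J = π(d_o⁴ − d_i⁴)/32 = π(0.0648⁴ − 0.0486⁴)/32 = 1.183×10^-6 m⁴.
τ_max = T·r/J = 1210 × 0.0324 / 1.183×10^-6 = 3.313×10^7 Pa.

33100 kPa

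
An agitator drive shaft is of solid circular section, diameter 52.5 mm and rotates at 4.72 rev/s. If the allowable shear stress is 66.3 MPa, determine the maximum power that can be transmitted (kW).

J = πd⁴/32 = π(0.0525)⁴/32 = 7.458×10^-7 m⁴.
T_max = τ_allow·J/r = 6.63×10^7 × 7.458×10^-7 / 0.0262 = 1884 N·m.
ω = 2π·4.72 = 29.66 rad/s, so P_max = T_max·ω = 5.587×10^4 W.

55.9 kW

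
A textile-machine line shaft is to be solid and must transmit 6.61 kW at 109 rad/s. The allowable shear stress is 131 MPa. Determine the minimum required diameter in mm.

13.3 mm

ω = 109 rad/s, so T = P/ω = 6.61×10³ / 109.0 = 60.64 N·m.
For a solid shaft τ_max = 16T/(πd³), so d = (16T/(π τ_allow))^(1/3) = (16·60.64/(π·1.31×10^8))^(1/3) = 0.01331 m.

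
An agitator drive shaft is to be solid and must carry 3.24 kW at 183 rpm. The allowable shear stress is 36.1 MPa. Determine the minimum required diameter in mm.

ω = 2π·183/60 = 19.16 rad/s, so T = P/ω = 3.24×10³ / 19.16 = 169.1 N·m.
For a solid shaft τ_max = 16T/(πd³), so d = (16T/(π τ_allow))^(1/3) = (16·169.1/(π·3.61×10^7))^(1/3) = 0.02879 m.

28.8 mm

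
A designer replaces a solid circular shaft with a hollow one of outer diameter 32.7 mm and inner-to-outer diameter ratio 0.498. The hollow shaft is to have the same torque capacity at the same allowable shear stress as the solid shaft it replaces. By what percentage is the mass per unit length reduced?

21.5 %

Equal τ_max and T ⇒ the solid shaft needs d_s³ = d_o³(1−k⁴), so d_s = 32.7·(1−0.498⁴)^(1/3) = 32.02 mm.
Area ratio A_h/A_s = d_o²(1−k²)/d_s² = (1−k²)/(1−k⁴)^(2/3) = 0.7845.
Mass saving = 1 − 0.7845 = 21.5 %.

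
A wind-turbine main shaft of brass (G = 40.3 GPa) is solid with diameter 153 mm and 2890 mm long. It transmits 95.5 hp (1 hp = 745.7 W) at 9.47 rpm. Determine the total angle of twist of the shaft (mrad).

ω = 2π·9.47/60 = 0.9917 rad/s, so T = P/ω = 95.5×745.7 / 0.9917 = 71810 N·m.
J = πd⁴/32 = π(0.153)⁴/32 = 5.380×10^-5 m⁴.
θ = T·L/(G·J) = 71810 × 2.89 / (40.3×10⁹ × 5.380×10^-5) = 0.09572 rad.

95.7 mrad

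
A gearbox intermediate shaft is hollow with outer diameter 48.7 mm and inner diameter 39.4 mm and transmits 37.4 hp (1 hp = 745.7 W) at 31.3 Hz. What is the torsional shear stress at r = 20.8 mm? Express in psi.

1360 psi

ω = 2π·31.3 = 196.7 rad/s, so T = P/ω = 37.4×745.7 / 196.7 = 141.8 N·m.
J = π(d_o⁴ − d_i⁴)/32 = π(0.0487⁴ − 0.0394⁴)/32 = 3.156×10^-7 m⁴.
Shear stress varies linearly with radius: τ = T·r/J = 141.8 × 0.0208 / 3.156×10^-7 = 9.345×10^6 Pa.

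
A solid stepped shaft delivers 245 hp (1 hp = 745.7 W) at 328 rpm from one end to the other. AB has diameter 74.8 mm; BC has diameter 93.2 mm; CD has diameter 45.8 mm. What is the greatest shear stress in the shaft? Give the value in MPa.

ω = 2π·328/60 = 34.35 rad/s, so T = P/ω = 245×745.7 / 34.35 = 5319 N·m.
Under the same torque, τ_max = 16T/(πd³) is largest where d is smallest — segment CD (d = 45.8 mm).
τ_max = 16·5319/(π·(0.0458)³) = 2.820×10^8 Pa.

282 MPa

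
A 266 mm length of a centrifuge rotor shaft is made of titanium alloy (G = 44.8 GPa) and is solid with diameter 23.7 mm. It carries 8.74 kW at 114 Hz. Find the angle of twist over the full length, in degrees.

0.134°

ω = 2π·114 = 716.3 rad/s, so T = P/ω = 8.74×10³ / 716.3 = 12.20 N·m.
J = πd⁴/32 = π(0.0237)⁴/32 = 3.097×10^-8 m⁴.
θ = T·L/(G·J) = 12.20 × 0.266 / (44.8×10⁹ × 3.097×10^-8) = 2.339×10^-3 rad.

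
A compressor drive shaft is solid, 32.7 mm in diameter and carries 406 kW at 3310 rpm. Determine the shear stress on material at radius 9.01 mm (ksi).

ω = 2π·3310/60 = 346.6 rad/s, so T = P/ω = 406×10³ / 346.6 = 1171 N·m.
J = πd⁴/32 = π(0.0327)⁴/32 = 1.123×10^-7 m⁴.
Shear stress varies linearly with radius: τ = T·r/J = 1171 × 0.00901 / 1.123×10^-7 = 9.402×10^7 Pa.

13.6 ksi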